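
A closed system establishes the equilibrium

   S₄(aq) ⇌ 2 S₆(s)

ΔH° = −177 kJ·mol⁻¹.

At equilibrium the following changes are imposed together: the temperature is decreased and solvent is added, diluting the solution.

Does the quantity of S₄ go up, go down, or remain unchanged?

cannot be determined

The forward reaction is exothermic. Lowering T favours the exothermic direction — shift to the right.
Dilution lowers every aqueous concentration by the same factor. Δn_aq = 0 − 1 = -1, so the system shifts toward the side with more dissolved moles — to the left.
The two effects oppose each other, so the net shift — and hence the change in S₄ — cannot be determined from the given information.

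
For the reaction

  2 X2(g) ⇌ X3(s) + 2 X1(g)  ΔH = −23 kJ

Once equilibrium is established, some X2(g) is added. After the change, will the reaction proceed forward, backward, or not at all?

right

Adding X2 (g), a reactant, drives the reaction to the right.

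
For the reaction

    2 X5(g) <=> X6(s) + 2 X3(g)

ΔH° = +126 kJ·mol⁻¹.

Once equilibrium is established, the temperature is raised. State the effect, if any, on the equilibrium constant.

increases

K depends on temperature via the van 't Hoff relation. The forward reaction is endothermic, so raising T increases K.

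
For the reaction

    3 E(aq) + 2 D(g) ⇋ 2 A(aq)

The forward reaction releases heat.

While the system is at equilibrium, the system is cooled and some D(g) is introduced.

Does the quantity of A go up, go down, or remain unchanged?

increases

The forward reaction is exothermic. Lowering T favours the exothermic direction — shift to the right.
Adding D (g), a reactant, drives the reaction to the right.
The net shift is to the right. A is a product, so its amount increases.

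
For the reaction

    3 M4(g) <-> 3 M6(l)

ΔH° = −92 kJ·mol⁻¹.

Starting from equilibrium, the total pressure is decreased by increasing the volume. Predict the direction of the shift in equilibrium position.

Gas moles: reactants 3, products 0 (Δn_gas = -3). Expansion shifts the system toward the side with more moles of gas — to the left.

left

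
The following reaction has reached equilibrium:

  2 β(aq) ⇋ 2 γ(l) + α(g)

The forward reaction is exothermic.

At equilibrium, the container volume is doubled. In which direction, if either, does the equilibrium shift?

Gas moles: reactants 0, products 1 (Δn_gas = +1). Expansion shifts the system toward the side with more moles of gas — to the right.

right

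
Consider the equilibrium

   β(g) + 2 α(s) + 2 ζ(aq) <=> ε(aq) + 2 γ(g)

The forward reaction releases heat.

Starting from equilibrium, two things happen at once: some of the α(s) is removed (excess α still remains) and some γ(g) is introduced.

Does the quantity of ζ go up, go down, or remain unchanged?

α is a pure solid; its activity is 1 regardless of amount, so Q is unaffected — no shift from this change.
Adding γ (g), a product, drives the reaction to the left.
The net shift is to the left. ζ is a reactant, so its amount increases.

increases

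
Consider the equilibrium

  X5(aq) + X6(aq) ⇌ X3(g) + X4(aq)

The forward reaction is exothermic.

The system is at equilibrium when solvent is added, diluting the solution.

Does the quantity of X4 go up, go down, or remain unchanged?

decreases

Dilution lowers every aqueous concentration by the same factor. Δn_aq = 1 − 2 = -1, so the system shifts toward the side with more dissolved moles — to the left.
The net shift is to the left. X4 is a product, so its amount decreases.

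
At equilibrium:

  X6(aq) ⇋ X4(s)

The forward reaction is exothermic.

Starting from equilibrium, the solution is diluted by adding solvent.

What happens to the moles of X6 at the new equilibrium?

increases

Dilution lowers every aqueous concentration by the same factor. Δn_aq = 0 − 1 = -1, so the system shifts toward the side with more dissolved moles — to the left.
The net shift is to the left. X6 is a reactant, so its amount increases.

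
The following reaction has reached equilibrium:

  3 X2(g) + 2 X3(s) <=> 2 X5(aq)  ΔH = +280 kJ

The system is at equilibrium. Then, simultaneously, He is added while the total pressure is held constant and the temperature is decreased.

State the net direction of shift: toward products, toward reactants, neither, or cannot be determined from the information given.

Adding inert gas at constant total pressure expands the volume and lowers every reacting partial pressure. With Δn_gas = 0 − 3 = -3, Q moves away from K toward the side with fewer gas moles, so the system shifts toward the side with more gas moles — to the left.
The forward reaction is endothermic. Lowering T favours the exothermic direction — shift to the left.
All effects act in the same direction — net shift to the left.

left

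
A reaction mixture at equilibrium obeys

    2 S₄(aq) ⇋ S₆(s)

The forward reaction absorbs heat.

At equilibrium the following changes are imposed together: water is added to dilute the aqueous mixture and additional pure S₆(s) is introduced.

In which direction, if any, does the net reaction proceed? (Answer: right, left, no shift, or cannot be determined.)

left

Dilution lowers every aqueous concentration by the same factor. Δn_aq = 0 − 2 = -2, so the system shifts toward the side with more dissolved moles — to the left.
S₆ is a pure solid; its activity is 1 regardless of amount, so Q is unaffected — no shift from this change.
Only the nonzero effect(s) matter; the net shift is to the left.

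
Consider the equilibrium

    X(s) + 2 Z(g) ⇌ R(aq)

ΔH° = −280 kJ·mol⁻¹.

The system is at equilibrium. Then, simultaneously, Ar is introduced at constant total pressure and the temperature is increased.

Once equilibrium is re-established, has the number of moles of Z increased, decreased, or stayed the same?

Adding inert gas at constant total pressure expands the volume and lowers every reacting partial pressure. With Δn_gas = 0 − 2 = -2, Q moves away from K toward the side with fewer gas moles, so the system shifts toward the side with more gas moles — to the left.
The forward reaction is exothermic. Raising T favours the endothermic direction — shift to the left.
The net shift is to the left. Z is a reactant, so its amount increases.

increases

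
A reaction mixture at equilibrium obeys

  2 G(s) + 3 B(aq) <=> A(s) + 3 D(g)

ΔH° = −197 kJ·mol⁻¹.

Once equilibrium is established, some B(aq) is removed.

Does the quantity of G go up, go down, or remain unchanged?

increases

Removing B (aq), a reactant, drives the reaction to the left.
The net shift is to the left. G is a reactant, so its amount increases.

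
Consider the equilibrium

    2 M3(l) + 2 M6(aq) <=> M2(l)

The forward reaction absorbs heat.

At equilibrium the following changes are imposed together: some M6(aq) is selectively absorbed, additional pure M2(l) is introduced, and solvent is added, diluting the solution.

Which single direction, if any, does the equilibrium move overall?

Removing M6 (aq), a reactant, drives the reaction to the left.
M2 is a pure liquid; its activity is 1 regardless of amount, so Q is unaffected — no shift from this change.
Dilution lowers every aqueous concentration by the same factor. Δn_aq = 0 − 2 = -2, so the system shifts toward the side with more dissolved moles — to the left.
Only the nonzero effect(s) matter; the net shift is to the left.

left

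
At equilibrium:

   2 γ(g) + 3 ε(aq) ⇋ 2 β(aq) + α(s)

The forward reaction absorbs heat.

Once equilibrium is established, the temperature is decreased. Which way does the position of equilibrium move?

left

The forward reaction is endothermic. Lowering T favours the exothermic direction — shift to the left.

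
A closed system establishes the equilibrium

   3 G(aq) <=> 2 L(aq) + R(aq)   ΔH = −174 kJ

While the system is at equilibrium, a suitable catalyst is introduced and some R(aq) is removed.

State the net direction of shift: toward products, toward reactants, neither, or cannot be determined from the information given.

right

A catalyst speeds both forward and reverse rates equally; it changes neither Q nor K — no shift from this change.
Removing R (aq), a product, drives the reaction to the right.
Only the nonzero effect(s) matter; the net shift is to the right.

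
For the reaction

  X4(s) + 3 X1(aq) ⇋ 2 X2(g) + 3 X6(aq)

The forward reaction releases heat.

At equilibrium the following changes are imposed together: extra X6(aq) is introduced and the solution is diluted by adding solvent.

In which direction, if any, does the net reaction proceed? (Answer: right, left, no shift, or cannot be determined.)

Adding X6 (aq), a product, drives the reaction to the left.
Dilution scales every aqueous concentration by the same factor. Δn_aq = 3 − 3 = 0, so Q is unchanged — no shift.
Only the nonzero effect(s) matter; the net shift is to the left.

left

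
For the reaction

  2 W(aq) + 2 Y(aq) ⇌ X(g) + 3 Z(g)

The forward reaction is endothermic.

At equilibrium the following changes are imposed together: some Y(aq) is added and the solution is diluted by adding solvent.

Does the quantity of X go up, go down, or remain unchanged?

Adding Y (aq), a reactant, drives the reaction to the right.
Dilution lowers every aqueous concentration by the same factor. Δn_aq = 0 − 4 = -4, so the system shifts toward the side with more dissolved moles — to the left.
The two effects oppose each other, so the net shift — and hence the change in X — cannot be determined from the given information.

cannot be determined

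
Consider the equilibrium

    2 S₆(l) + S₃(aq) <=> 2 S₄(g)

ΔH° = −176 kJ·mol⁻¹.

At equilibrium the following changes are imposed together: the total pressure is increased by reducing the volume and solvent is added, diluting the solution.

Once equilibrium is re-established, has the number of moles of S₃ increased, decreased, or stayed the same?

increases

Gas moles: reactants 0, products 2 (Δn_gas = +2). Compression shifts the system toward the side with fewer moles of gas — to the left.
Dilution lowers every aqueous concentration by the same factor. Δn_aq = 0 − 1 = -1, so the system shifts toward the side with more dissolved moles — to the left.
The net shift is to the left. S₃ is a reactant, so its amount increases.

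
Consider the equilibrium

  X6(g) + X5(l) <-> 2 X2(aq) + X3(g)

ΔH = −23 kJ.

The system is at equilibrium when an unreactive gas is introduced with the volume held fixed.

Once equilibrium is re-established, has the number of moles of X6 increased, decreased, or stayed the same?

At constant volume, adding an inert gas leaves every reacting species' partial pressure unchanged, so Q is unchanged — no shift from this change.
No net shift occurs, so the amount of X6 is unchanged.

unchanged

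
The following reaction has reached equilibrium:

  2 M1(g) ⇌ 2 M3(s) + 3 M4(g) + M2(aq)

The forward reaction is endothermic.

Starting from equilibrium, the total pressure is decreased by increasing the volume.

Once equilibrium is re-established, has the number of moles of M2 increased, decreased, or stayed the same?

increases

Gas moles: reactants 2, products 3 (Δn_gas = +1). Expansion shifts the system toward the side with more moles of gas — to the right.
The net shift is to the right. M2 is a product, so its amount increases.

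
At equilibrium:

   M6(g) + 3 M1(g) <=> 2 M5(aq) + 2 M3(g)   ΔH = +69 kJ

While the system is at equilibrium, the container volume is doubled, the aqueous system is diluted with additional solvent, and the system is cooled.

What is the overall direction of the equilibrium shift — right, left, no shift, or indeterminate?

Gas moles: reactants 4, products 2 (Δn_gas = -2). Expansion shifts the system toward the side with more moles of gas — to the left.
Dilution lowers every aqueous concentration by the same factor. Δn_aq = 2 − 0 = +2, so the system shifts toward the side with more dissolved moles — to the right.
The forward reaction is endothermic. Lowering T favours the exothermic direction — shift to the left.
The individual effects push in opposite directions; without quantitative information the net direction cannot be determined.

cannot be determined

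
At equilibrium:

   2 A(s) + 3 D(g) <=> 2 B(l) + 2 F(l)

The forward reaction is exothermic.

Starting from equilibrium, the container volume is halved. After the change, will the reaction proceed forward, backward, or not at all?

right

Gas moles: reactants 3, products 0 (Δn_gas = -3). Compression shifts the system toward the side with fewer moles of gas — to the right.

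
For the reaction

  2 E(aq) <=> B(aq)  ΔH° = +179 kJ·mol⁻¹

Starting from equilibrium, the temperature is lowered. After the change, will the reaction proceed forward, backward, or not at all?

left

The forward reaction is endothermic. Lowering T favours the exothermic direction — shift to the left.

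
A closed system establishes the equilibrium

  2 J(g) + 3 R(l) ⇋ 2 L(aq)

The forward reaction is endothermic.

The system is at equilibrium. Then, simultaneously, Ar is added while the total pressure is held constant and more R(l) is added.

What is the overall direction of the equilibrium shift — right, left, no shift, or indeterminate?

Adding inert gas at constant total pressure expands the volume and lowers every reacting partial pressure. With Δn_gas = 0 − 2 = -2, Q moves away from K toward the side with fewer gas moles, so the system shifts toward the side with more gas moles — to the left.
R is a pure liquid; its activity is 1 regardless of amount, so Q is unaffected — no shift from this change.
Only the nonzero effect(s) matter; the net shift is to the left.

left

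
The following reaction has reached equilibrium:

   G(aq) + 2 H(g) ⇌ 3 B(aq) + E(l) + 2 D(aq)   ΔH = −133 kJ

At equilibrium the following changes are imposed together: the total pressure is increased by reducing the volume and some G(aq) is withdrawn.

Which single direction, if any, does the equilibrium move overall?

Gas moles: reactants 2, products 0 (Δn_gas = -2). Compression shifts the system toward the side with fewer moles of gas — to the right.
Removing G (aq), a reactant, drives the reaction to the left.
The individual effects push in opposite directions; without quantitative information the net direction cannot be determined.

cannot be determined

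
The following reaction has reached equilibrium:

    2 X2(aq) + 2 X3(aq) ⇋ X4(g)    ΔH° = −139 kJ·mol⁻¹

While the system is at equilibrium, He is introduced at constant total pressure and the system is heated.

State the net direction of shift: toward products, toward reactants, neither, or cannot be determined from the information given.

Adding inert gas at constant total pressure expands the volume and lowers every reacting partial pressure. With Δn_gas = 1 − 0 = +1, Q moves away from K toward the side with fewer gas moles, so the system shifts toward the side with more gas moles — to the right.
The forward reaction is exothermic. Raising T favours the endothermic direction — shift to the left.
The individual effects push in opposite directions; without quantitative information the net direction cannot be determined.

cannot be determined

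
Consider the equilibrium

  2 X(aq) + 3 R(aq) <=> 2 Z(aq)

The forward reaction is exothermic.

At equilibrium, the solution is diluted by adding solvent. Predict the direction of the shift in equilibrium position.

left

Dilution lowers every aqueous concentration by the same factor. Δn_aq = 2 − 5 = -3, so the system shifts toward the side with more dissolved moles — to the left.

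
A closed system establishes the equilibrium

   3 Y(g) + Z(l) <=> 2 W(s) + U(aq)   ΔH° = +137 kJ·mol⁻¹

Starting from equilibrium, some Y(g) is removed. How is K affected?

The equilibrium constant depends only on temperature. This perturbation may move the position of equilibrium, but since T is unchanged, K itself is unchanged.

unchanged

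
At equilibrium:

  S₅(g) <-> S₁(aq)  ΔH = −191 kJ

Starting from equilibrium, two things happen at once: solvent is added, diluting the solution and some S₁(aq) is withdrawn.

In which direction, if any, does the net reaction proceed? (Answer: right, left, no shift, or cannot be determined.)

Dilution lowers every aqueous concentration by the same factor. Δn_aq = 1 − 0 = +1, so the system shifts toward the side with more dissolved moles — to the right.
Removing S₁ (aq), a product, drives the reaction to the right.
All effects act in the same direction — net shift to the right.

right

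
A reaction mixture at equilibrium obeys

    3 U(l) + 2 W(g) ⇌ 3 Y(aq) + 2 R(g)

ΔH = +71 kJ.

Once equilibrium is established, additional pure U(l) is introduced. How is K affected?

unchanged

The equilibrium constant depends only on temperature. This perturbation changes neither the position of equilibrium nor K.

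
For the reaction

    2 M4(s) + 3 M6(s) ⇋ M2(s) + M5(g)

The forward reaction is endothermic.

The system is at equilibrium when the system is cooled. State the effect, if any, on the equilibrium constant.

decreases

K depends on temperature via the van 't Hoff relation. The forward reaction is endothermic, so lowering T decreases K.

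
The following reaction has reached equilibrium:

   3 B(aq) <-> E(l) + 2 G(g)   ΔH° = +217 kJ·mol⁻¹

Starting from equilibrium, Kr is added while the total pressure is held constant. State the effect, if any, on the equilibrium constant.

unchanged

The equilibrium constant depends only on temperature. This perturbation may move the position of equilibrium, but since T is unchanged, K itself is unchanged.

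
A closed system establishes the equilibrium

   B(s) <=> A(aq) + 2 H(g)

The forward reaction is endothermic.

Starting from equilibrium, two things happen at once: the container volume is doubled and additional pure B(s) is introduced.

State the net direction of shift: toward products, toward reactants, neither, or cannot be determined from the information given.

Gas moles: reactants 0, products 2 (Δn_gas = +2). Expansion shifts the system toward the side with more moles of gas — to the right.
B is a pure solid; its activity is 1 regardless of amount, so Q is unaffected — no shift from this change.
Only the nonzero effect(s) matter; the net shift is to the right.

right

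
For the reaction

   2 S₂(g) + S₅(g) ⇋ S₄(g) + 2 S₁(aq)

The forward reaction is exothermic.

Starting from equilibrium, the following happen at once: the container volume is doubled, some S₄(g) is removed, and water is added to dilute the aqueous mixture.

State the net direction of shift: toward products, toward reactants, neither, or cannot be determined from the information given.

cannot be determined

Gas moles: reactants 3, products 1 (Δn_gas = -2). Expansion shifts the system toward the side with more moles of gas — to the left.
Removing S₄ (g), a product, drives the reaction to the right.
Dilution lowers every aqueous concentration by the same factor. Δn_aq = 2 − 0 = +2, so the system shifts toward the side with more dissolved moles — to the right.
The individual effects push in opposite directions; without quantitative information the net direction cannot be determined.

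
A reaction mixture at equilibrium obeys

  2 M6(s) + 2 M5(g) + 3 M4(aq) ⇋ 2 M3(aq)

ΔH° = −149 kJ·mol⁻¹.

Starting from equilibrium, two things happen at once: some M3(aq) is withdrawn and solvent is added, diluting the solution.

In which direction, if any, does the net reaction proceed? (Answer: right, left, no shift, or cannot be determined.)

Removing M3 (aq), a product, drives the reaction to the right.
Dilution lowers every aqueous concentration by the same factor. Δn_aq = 2 − 3 = -1, so the system shifts toward the side with more dissolved moles — to the left.
The individual effects push in opposite directions; without quantitative information the net direction cannot be determined.

cannot be determined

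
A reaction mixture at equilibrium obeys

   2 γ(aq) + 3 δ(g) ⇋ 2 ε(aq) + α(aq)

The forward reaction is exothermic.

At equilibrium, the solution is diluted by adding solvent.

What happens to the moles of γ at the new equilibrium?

Dilution lowers every aqueous concentration by the same factor. Δn_aq = 3 − 2 = +1, so the system shifts toward the side with more dissolved moles — to the right.
The net shift is to the right. γ is a reactant, so its amount decreases.

decreases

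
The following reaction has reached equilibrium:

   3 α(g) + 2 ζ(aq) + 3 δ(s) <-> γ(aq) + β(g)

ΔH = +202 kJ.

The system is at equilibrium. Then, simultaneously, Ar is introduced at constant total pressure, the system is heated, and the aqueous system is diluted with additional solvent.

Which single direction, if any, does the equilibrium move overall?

cannot be determined

Adding inert gas at constant total pressure expands the volume and lowers every reacting partial pressure. With Δn_gas = 1 − 3 = -2, Q moves away from K toward the side with fewer gas moles, so the system shifts toward the side with more gas moles — to the left.
The forward reaction is endothermic. Raising T favours the endothermic direction — shift to the right.
Dilution lowers every aqueous concentration by the same factor. Δn_aq = 1 − 2 = -1, so the system shifts toward the side with more dissolved moles — to the left.
The individual effects push in opposite directions; without quantitative information the net direction cannot be determined.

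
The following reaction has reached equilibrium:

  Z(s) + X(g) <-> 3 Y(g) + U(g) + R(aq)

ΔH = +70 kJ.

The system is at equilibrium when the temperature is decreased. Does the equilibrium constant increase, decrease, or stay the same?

decreases

K depends on temperature via the van 't Hoff relation. The forward reaction is endothermic, so lowering T decreases K.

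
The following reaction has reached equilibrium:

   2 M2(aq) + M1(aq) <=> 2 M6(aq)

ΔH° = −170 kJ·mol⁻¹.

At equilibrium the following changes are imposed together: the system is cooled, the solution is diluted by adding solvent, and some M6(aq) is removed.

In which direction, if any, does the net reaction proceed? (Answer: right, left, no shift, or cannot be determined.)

cannot be determined

The forward reaction is exothermic. Lowering T favours the exothermic direction — shift to the right.
Dilution lowers every aqueous concentration by the same factor. Δn_aq = 2 − 3 = -1, so the system shifts toward the side with more dissolved moles — to the left.
Removing M6 (aq), a product, drives the reaction to the right.
The individual effects push in opposite directions; without quantitative information the net direction cannot be determined.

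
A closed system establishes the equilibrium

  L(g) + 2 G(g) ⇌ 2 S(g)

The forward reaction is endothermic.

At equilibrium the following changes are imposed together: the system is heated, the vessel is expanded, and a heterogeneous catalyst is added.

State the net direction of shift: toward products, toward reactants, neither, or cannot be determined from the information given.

cannot be determined

The forward reaction is endothermic. Raising T favours the endothermic direction — shift to the right.
Gas moles: reactants 3, products 2 (Δn_gas = -1). Expansion shifts the system toward the side with more moles of gas — to the left.
A catalyst speeds both forward and reverse rates equally; it changes neither Q nor K — no shift from this change.
The individual effects push in opposite directions; without quantitative information the net direction cannot be determined.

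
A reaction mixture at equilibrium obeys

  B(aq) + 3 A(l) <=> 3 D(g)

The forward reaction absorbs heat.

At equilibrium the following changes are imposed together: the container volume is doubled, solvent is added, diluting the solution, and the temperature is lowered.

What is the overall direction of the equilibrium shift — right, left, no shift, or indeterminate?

Gas moles: reactants 0, products 3 (Δn_gas = +3). Expansion shifts the system toward the side with more moles of gas — to the right.
Dilution lowers every aqueous concentration by the same factor. Δn_aq = 0 − 1 = -1, so the system shifts toward the side with more dissolved moles — to the left.
The forward reaction is endothermic. Lowering T favours the exothermic direction — shift to the left.
The individual effects push in opposite directions; without quantitative information the net direction cannot be determined.

cannot be determined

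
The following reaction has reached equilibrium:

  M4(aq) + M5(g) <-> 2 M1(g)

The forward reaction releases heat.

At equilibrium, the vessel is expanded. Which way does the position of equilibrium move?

Gas moles: reactants 1, products 2 (Δn_gas = +1). Expansion shifts the system toward the side with more moles of gas — to the right.

right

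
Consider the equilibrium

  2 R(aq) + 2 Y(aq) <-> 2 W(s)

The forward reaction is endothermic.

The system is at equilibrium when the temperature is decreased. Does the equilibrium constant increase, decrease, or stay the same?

decreases

K depends on temperature via the van 't Hoff relation. The forward reaction is endothermic, so lowering T decreases K.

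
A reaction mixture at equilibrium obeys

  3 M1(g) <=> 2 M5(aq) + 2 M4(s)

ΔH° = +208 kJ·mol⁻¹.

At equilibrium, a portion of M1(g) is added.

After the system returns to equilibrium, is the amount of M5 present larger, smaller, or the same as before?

increases

Adding M1 (g), a reactant, drives the reaction to the right.
The net shift is to the right. M5 is a product, so its amount increases.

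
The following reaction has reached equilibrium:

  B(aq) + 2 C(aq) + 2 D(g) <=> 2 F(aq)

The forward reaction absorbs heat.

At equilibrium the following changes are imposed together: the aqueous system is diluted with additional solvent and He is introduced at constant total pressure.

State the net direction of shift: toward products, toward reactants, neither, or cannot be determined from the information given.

left

Dilution lowers every aqueous concentration by the same factor. Δn_aq = 2 − 3 = -1, so the system shifts toward the side with more dissolved moles — to the left.
Adding inert gas at constant total pressure expands the volume and lowers every reacting partial pressure. With Δn_gas = 0 − 2 = -2, Q moves away from K toward the side with fewer gas moles, so the system shifts toward the side with more gas moles — to the left.
All effects act in the same direction — net shift to the left.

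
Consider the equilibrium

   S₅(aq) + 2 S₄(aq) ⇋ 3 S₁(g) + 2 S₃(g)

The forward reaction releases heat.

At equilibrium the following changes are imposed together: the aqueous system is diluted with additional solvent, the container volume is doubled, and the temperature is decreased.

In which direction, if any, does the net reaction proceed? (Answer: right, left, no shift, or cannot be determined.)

Dilution lowers every aqueous concentration by the same factor. Δn_aq = 0 − 3 = -3, so the system shifts toward the side with more dissolved moles — to the left.
Gas moles: reactants 0, products 5 (Δn_gas = +5). Expansion shifts the system toward the side with more moles of gas — to the right.
The forward reaction is exothermic. Lowering T favours the exothermic direction — shift to the right.
The individual effects push in opposite directions; without quantitative information the net direction cannot be determined.

cannot be determined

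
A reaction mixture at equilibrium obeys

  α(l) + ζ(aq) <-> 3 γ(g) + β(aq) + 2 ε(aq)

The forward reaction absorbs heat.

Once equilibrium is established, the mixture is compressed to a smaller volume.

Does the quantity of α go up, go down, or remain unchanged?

increases

Gas moles: reactants 0, products 3 (Δn_gas = +3). Compression shifts the system toward the side with fewer moles of gas — to the left.
The net shift is to the left. α is a reactant, so its amount increases.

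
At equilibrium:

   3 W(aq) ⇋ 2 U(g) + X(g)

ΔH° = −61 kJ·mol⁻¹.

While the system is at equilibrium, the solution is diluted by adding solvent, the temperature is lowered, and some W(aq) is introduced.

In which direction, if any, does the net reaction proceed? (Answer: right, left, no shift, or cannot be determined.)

cannot be determined

Dilution lowers every aqueous concentration by the same factor. Δn_aq = 0 − 3 = -3, so the system shifts toward the side with more dissolved moles — to the left.
The forward reaction is exothermic. Lowering T favours the exothermic direction — shift to the right.
Adding W (aq), a reactant, drives the reaction to the right.
The individual effects push in opposite directions; without quantitative information the net direction cannot be determined.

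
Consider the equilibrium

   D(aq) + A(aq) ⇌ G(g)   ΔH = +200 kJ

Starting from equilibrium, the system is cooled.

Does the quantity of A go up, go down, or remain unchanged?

increases

The forward reaction is endothermic. Lowering T favours the exothermic direction — shift to the left.
The net shift is to the left. A is a reactant, so its amount increases.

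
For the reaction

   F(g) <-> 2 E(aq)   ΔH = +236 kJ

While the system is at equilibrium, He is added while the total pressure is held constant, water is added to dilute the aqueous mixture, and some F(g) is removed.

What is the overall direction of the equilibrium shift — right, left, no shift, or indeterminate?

cannot be determined

Adding inert gas at constant total pressure expands the volume and lowers every reacting partial pressure. With Δn_gas = 0 − 1 = -1, Q moves away from K toward the side with fewer gas moles, so the system shifts toward the side with more gas moles — to the left.
Dilution lowers every aqueous concentration by the same factor. Δn_aq = 2 − 0 = +2, so the system shifts toward the side with more dissolved moles — to the right.
Removing F (g), a reactant, drives the reaction to the left.
The individual effects push in opposite directions; without quantitative information the net direction cannot be determined.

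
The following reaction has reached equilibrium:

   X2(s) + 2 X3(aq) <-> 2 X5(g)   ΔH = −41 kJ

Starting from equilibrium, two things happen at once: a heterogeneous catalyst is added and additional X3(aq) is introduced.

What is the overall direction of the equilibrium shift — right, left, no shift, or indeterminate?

A catalyst speeds both forward and reverse rates equally; it changes neither Q nor K — no shift from this change.
Adding X3 (aq), a reactant, drives the reaction to the right.
Only the nonzero effect(s) matter; the net shift is to the right.

right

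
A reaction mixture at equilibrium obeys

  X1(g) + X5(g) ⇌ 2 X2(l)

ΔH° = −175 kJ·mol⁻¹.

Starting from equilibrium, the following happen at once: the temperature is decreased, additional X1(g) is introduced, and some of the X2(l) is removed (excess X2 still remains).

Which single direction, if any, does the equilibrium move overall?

right

The forward reaction is exothermic. Lowering T favours the exothermic direction — shift to the right.
Adding X1 (g), a reactant, drives the reaction to the right.
X2 is a pure liquid; its activity is 1 regardless of amount, so Q is unaffected — no shift from this change.
Only the nonzero effect(s) matter; the net shift is to the right.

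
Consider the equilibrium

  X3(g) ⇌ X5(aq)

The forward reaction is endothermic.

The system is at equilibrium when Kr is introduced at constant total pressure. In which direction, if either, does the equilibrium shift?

Adding inert gas at constant total pressure expands the volume and lowers every reacting partial pressure. With Δn_gas = 0 − 1 = -1, Q moves away from K toward the side with fewer gas moles, so the system shifts toward the side with more gas moles — to the left.

left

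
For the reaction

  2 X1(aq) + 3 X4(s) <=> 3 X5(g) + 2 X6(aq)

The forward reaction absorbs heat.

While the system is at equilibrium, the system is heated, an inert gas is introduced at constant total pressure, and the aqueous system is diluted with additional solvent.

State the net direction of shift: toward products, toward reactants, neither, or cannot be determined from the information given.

right

The forward reaction is endothermic. Raising T favours the endothermic direction — shift to the right.
Adding inert gas at constant total pressure expands the volume and lowers every reacting partial pressure. With Δn_gas = 3 − 0 = +3, Q moves away from K toward the side with fewer gas moles, so the system shifts toward the side with more gas moles — to the right.
Dilution scales every aqueous concentration by the same factor. Δn_aq = 2 − 2 = 0, so Q is unchanged — no shift.
Only the nonzero effect(s) matter; the net shift is to the right.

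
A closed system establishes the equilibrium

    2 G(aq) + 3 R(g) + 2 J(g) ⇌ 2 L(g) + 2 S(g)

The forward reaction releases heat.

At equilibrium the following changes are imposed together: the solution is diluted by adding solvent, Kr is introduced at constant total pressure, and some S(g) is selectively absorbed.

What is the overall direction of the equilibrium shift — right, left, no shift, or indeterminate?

cannot be determined

Dilution lowers every aqueous concentration by the same factor. Δn_aq = 0 − 2 = -2, so the system shifts toward the side with more dissolved moles — to the left.
Adding inert gas at constant total pressure expands the volume and lowers every reacting partial pressure. With Δn_gas = 4 − 5 = -1, Q moves away from K toward the side with fewer gas moles, so the system shifts toward the side with more gas moles — to the left.
Removing S (g), a product, drives the reaction to the right.
The individual effects push in opposite directions; without quantitative information the net direction cannot be determined.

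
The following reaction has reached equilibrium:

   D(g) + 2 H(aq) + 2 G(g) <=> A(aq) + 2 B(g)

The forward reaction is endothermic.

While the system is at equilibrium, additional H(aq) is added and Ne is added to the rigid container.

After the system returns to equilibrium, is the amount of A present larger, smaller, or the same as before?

increases

Adding H (aq), a reactant, drives the reaction to the right.
At constant volume, adding an inert gas leaves every reacting species' partial pressure unchanged, so Q is unchanged — no shift from this change.
The net shift is to the right. A is a product, so its amount increases.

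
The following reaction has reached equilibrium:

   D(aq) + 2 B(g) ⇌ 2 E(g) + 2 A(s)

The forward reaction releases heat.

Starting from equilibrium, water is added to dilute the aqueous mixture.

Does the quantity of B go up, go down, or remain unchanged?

increases

Dilution lowers every aqueous concentration by the same factor. Δn_aq = 0 − 1 = -1, so the system shifts toward the side with more dissolved moles — to the left.
The net shift is to the left. B is a reactant, so its amount increases.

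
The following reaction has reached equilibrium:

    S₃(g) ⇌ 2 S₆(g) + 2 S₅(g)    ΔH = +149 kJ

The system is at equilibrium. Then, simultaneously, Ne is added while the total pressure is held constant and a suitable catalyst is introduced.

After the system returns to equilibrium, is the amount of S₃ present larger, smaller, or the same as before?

decreases

Adding inert gas at constant total pressure expands the volume and lowers every reacting partial pressure. With Δn_gas = 4 − 1 = +3, Q moves away from K toward the side with fewer gas moles, so the system shifts toward the side with more gas moles — to the right.
A catalyst speeds both forward and reverse rates equally; it changes neither Q nor K — no shift from this change.
The net shift is to the right. S₃ is a reactant, so its amount decreases.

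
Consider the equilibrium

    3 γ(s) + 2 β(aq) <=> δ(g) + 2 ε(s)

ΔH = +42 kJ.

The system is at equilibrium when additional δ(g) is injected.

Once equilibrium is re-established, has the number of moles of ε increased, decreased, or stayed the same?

Adding δ (g), a product, drives the reaction to the left.
The net shift is to the left. ε is a product, so its amount decreases.

decreases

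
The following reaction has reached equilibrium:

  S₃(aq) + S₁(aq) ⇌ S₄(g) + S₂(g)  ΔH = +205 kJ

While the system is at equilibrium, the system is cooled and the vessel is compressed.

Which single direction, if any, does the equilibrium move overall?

The forward reaction is endothermic. Lowering T favours the exothermic direction — shift to the left.
Gas moles: reactants 0, products 2 (Δn_gas = +2). Compression shifts the system toward the side with fewer moles of gas — to the left.
All effects act in the same direction — net shift to the left.

left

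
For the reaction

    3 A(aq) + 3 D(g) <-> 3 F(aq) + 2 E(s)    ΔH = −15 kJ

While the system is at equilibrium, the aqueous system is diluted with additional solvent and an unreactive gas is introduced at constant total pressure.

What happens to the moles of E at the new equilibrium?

Dilution scales every aqueous concentration by the same factor. Δn_aq = 3 − 3 = 0, so Q is unchanged — no shift.
Adding inert gas at constant total pressure expands the volume and lowers every reacting partial pressure. With Δn_gas = 0 − 3 = -3, Q moves away from K toward the side with fewer gas moles, so the system shifts toward the side with more gas moles — to the left.
The net shift is to the left. E is a product, so its amount decreases.

decreases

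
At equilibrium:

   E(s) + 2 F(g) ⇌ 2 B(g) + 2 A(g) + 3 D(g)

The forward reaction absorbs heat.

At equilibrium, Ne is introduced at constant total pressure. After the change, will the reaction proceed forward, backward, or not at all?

right

Adding inert gas at constant total pressure expands the volume and lowers every reacting partial pressure. With Δn_gas = 7 − 2 = +5, Q moves away from K toward the side with fewer gas moles, so the system shifts toward the side with more gas moles — to the right.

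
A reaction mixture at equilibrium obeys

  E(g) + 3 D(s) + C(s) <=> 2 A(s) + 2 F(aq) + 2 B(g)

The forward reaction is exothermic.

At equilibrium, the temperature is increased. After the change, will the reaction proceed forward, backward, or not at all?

The forward reaction is exothermic. Raising T favours the endothermic direction — shift to the left.

left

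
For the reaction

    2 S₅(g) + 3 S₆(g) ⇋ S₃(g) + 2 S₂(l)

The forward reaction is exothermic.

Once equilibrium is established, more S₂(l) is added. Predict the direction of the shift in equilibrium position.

S₂ is a pure liquid; its activity is 1 regardless of amount, so Q is unaffected — no shift from this change.

no shift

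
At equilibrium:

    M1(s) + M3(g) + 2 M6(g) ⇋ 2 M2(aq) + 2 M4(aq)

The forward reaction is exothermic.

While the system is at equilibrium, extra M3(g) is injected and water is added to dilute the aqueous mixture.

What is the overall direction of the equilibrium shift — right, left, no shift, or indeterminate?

Adding M3 (g), a reactant, drives the reaction to the right.
Dilution lowers every aqueous concentration by the same factor. Δn_aq = 4 − 0 = +4, so the system shifts toward the side with more dissolved moles — to the right.
All effects act in the same direction — net shift to the right.

right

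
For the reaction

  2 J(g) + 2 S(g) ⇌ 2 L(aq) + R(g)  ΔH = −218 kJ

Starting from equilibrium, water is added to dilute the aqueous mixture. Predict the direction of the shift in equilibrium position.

right

Dilution lowers every aqueous concentration by the same factor. Δn_aq = 2 − 0 = +2, so the system shifts toward the side with more dissolved moles — to the right.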